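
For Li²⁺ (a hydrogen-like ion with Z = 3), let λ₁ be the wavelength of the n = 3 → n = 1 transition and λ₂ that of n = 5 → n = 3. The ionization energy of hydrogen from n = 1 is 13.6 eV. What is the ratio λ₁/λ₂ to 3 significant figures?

0.0800

λ ∝ 1/ΔE ∝ 1/(1/n_f² − 1/n_i²), and the Z² and hc factors cancel in the ratio.
λ₁/λ₂ = (1/3² − 1/5²)/(1/1² − 1/3²) = 0.07111/0.8889 = 0.0800.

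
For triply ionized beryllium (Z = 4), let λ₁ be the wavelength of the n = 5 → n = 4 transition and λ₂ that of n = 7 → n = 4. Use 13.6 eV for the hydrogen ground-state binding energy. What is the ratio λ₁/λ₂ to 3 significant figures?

1.87

λ ∝ 1/ΔE ∝ 1/(1/n_f² − 1/n_i²), and the Z² and hc factors cancel in the ratio.
λ₁/λ₂ = (1/4² − 1/7²)/(1/4² − 1/5²) = 0.04209/0.02250 = 1.87.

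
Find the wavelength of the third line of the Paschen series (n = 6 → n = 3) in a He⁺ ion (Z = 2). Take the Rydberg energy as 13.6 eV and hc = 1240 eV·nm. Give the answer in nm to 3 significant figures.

274 nm

The Paschen series terminates on n_f = 3; the third line has n_i = 3+3 = 6.
ΔE = 54.40 × (1/3² − 1/6²) = 4.533 eV.
λ = 1240 / 4.533 = 274 nm.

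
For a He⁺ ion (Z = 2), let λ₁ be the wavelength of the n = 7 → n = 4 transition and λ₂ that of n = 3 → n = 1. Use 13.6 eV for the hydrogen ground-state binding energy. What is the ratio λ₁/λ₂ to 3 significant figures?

21.1

λ ∝ 1/ΔE ∝ 1/(1/n_f² − 1/n_i²), and the Z² and hc factors cancel in the ratio.
λ₁/λ₂ = (1/1² − 1/3²)/(1/4² − 1/7²) = 0.8889/0.04209 = 21.1.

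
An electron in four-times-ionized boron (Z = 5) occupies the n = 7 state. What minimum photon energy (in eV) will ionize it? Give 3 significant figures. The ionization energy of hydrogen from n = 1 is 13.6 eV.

6.94 eV

E_n = −13.6 Z²/n² = −340.0/n² eV for Z = 5.
E_7 = −340.0/49 = −6.94 eV, so ionization (to E = 0) requires 6.94 eV.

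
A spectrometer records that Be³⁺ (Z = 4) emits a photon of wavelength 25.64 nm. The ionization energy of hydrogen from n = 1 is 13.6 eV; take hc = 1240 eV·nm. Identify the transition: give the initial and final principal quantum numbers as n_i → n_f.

The photon energy is ΔE = hc/λ = 1240 / 25.64 = 48.36 eV.
With Z = 4, ΔE = 217.6 × (1/n_f² − 1/n_i²), so 1/n_f² − 1/n_i² = 0.2223.
Trying n_f = 2 gives 1/n_i² = 0.02775, i.e. n_i ≈ 6; this pair matches.

n_i = 6, n_f = 2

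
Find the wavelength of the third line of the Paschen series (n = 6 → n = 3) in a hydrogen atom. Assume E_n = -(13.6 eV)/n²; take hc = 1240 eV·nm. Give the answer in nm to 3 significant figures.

1090 nm

The Paschen series terminates on n_f = 3; the third line has n_i = 3+3 = 6.
ΔE = 13.60 × (1/3² − 1/6²) = 1.133 eV.
λ = 1240 / 1.133 = 1090 nm.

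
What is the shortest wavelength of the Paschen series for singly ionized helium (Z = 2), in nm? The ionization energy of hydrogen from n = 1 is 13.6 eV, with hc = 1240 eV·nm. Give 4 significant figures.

205.1 nm

The Paschen series has lower level n_f = 3; the series limit corresponds to n_i → ∞.
ΔE_max = 13.6 × 4 / 3² = 6.044 eV.
λ_min = 1240 / 6.044 = 205.1 nm.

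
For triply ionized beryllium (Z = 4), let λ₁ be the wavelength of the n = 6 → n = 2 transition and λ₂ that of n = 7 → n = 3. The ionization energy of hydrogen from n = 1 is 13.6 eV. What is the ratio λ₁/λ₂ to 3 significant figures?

0.408

λ ∝ 1/ΔE ∝ 1/(1/n_f² − 1/n_i²), and the Z² and hc factors cancel in the ratio.
λ₁/λ₂ = (1/3² − 1/7²)/(1/2² − 1/6²) = 0.09070/0.2222 = 0.408.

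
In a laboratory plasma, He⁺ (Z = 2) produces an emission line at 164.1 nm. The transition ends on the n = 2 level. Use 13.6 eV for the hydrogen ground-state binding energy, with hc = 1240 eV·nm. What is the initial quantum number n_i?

The photon energy is ΔE = hc/λ = 1240 / 164.1 = 7.556 eV.
With Z = 2, ΔE = 54.40 × (1/n_f² − 1/n_i²), so 1/n_f² − 1/n_i² = 0.1389.
With n_f = 2: 1/n_i² = 1/4 − 0.1389 = 0.1111, so n_i ≈ 3.00.

n_i = 3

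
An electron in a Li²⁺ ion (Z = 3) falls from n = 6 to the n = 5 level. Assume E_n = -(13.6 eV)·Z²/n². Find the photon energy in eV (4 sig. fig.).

1.496 eV

The Bohr energies scale as Z², so for Z = 3: E_n = −122.4/n² eV.
E_6 = −122.4/36 = −3.400 eV and E_5 = −122.4/25 = −4.896 eV.
The photon energy is |E_6 − E_5| = 1.496 eV.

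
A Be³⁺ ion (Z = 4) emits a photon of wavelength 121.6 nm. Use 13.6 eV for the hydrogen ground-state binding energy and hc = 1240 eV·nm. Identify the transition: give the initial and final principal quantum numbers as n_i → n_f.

The photon energy is ΔE = hc/λ = 1240 / 121.6 = 10.20 eV.
With Z = 4, ΔE = 217.6 × (1/n_f² − 1/n_i²), so 1/n_f² − 1/n_i² = 0.04686.
Trying n_f = 4 gives 1/n_i² = 0.01564, i.e. n_i ≈ 8; this pair matches.

n_i = 8, n_f = 4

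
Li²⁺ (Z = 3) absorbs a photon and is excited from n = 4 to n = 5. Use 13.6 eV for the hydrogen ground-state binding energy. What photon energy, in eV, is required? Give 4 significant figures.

The Bohr energies scale as Z², so for Z = 3: E_n = −122.4/n² eV.
E_5 = −122.4/25 = −4.896 eV and E_4 = −122.4/16 = −7.650 eV.
The photon energy is |E_5 − E_4| = 2.754 eV.

2.754 eV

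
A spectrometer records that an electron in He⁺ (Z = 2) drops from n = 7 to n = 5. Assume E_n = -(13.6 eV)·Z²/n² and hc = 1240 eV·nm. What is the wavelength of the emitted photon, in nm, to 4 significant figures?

1163 nm

For Z = 2 the level energies scale as Z², so the effective Rydberg energy is 13.6 × 4 = 54.40 eV.
ΔE = 54.40 × (1/5² − 1/7²) = 54.40 × 0.01959 = 1.066 eV.
λ = hc/ΔE = 1240 / 1.066 = 1163 nm.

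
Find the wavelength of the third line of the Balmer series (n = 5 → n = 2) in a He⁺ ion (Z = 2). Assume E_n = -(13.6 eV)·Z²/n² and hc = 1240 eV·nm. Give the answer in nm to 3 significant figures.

109 nm

The Balmer series terminates on n_f = 2; the third line has n_i = 2+3 = 5.
ΔE = 54.40 × (1/2² − 1/5²) = 11.42 eV.
λ = 1240 / 11.42 = 109 nm.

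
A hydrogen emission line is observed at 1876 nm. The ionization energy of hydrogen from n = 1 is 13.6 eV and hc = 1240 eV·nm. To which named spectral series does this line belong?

Paschen

ΔE = 1240/1876 = 0.6610 eV.
This matches 13.6 × (1/3² − 1/4²), so n_f = 3: the Paschen series.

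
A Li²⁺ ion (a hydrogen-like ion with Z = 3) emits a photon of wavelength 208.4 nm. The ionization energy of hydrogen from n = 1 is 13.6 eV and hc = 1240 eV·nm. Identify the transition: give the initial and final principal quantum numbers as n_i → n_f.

n_i = 4, n_f = 3

The photon energy is ΔE = hc/λ = 1240 / 208.4 = 5.950 eV.
With Z = 3, ΔE = 122.4 × (1/n_f² − 1/n_i²), so 1/n_f² − 1/n_i² = 0.04861.
Trying n_f = 3 gives 1/n_i² = 0.06250, i.e. n_i ≈ 4; this pair matches.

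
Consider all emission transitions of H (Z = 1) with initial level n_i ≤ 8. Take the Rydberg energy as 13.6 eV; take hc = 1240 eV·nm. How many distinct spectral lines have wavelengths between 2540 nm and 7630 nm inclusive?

Enumerate all n_i → n_f pairs with 1 ≤ n_f < n_i ≤ 8 and compute λ = 1240 / [13.6·1·(1/n_f² − 1/n_i²)].
Lines falling in [2540, 7630] nm: 6→4 (2626 nm), 8→5 (3741 nm), 5→4 (4052 nm), 7→5 (4654 nm), 6→5 (7460 nm), 8→6 (7503 nm).

6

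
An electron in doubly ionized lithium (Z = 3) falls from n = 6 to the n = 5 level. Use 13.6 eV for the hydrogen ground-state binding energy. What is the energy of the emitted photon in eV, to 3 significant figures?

The Bohr energies scale as Z², so for Z = 3: E_n = −122.4/n² eV.
E_6 = −122.4/36 = −3.400 eV and E_5 = −122.4/25 = −4.896 eV.
The photon energy is |E_6 − E_5| = 1.50 eV.

1.50 eV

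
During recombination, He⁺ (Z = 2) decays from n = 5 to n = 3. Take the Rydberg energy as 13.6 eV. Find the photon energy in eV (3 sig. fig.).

The Bohr energies scale as Z², so for Z = 2: E_n = −54.40/n² eV.
E_5 = −54.40/25 = −2.176 eV and E_3 = −54.40/9 = −6.044 eV.
The photon energy is |E_5 − E_3| = 3.87 eV.

3.87 eV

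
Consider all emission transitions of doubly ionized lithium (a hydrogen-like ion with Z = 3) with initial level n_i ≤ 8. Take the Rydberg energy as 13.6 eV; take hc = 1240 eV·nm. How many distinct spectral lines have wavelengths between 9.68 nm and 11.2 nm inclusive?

5

Enumerate all n_i → n_f pairs with 1 ≤ n_f < n_i ≤ 8 and compute λ = 1240 / [13.6·9·(1/n_f² − 1/n_i²)].
Lines falling in [9.68, 11.2] nm: 8→1 (10.29 nm), 7→1 (10.34 nm), 6→1 (10.42 nm), 5→1 (10.55 nm), 4→1 (10.81 nm).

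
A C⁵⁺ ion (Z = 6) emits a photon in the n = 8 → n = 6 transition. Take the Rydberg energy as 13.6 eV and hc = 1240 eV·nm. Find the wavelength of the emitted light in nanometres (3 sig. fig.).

208 nm

For Z = 6 the level energies scale as Z², so the effective Rydberg energy is 13.6 × 36 = 489.6 eV.
ΔE = 489.6 × (1/6² − 1/8²) = 489.6 × 0.01215 = 5.950 eV.
λ = hc/ΔE = 1240 / 5.950 = 208 nm.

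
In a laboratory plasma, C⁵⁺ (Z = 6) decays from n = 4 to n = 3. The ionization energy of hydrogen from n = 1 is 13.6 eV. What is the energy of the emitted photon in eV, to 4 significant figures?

The Bohr energies scale as Z², so for Z = 6: E_n = −489.6/n² eV.
E_4 = −489.6/16 = −30.60 eV and E_3 = −489.6/9 = −54.40 eV.
The photon energy is |E_4 − E_3| = 23.80 eV.

23.80 eV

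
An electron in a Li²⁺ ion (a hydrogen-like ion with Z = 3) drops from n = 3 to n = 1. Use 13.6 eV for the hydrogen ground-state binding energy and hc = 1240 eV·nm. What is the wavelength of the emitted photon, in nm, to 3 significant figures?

For Z = 3 the level energies scale as Z², so the effective Rydberg energy is 13.6 × 9 = 122.4 eV.
ΔE = 122.4 × (1/1² − 1/3²) = 122.4 × 0.8889 = 108.8 eV.
λ = hc/ΔE = 1240 / 108.8 = 11.4 nm.

11.4 nm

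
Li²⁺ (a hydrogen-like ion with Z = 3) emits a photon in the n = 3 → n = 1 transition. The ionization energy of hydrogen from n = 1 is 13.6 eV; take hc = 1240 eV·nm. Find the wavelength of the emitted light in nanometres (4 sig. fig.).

11.40 nm

For Z = 3 the level energies scale as Z², so the effective Rydberg energy is 13.6 × 9 = 122.4 eV.
ΔE = 122.4 × (1/1² − 1/3²) = 122.4 × 0.8889 = 108.8 eV.
λ = hc/ΔE = 1240 / 108.8 = 11.40 nm.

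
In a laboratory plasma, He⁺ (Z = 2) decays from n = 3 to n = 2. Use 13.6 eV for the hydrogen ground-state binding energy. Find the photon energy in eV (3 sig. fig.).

7.56 eV

The Bohr energies scale as Z², so for Z = 2: E_n = −54.40/n² eV.
E_3 = −54.40/9 = −6.044 eV and E_2 = −54.40/4 = −13.60 eV.
The photon energy is |E_3 − E_2| = 7.56 eV.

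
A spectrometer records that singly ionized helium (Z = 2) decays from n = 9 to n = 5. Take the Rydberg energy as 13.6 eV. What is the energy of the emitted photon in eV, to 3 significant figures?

1.50 eV

The Bohr energies scale as Z², so for Z = 2: E_n = −54.40/n² eV.
E_9 = −54.40/81 = −0.6716 eV and E_5 = −54.40/25 = −2.176 eV.
The photon energy is |E_9 − E_5| = 1.50 eV.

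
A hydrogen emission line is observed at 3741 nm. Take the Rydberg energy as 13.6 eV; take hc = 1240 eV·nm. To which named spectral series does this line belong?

Pfund

ΔE = 1240/3741 = 0.3315 eV.
This matches 13.6 × (1/5² − 1/8²), so n_f = 5: the Pfund series.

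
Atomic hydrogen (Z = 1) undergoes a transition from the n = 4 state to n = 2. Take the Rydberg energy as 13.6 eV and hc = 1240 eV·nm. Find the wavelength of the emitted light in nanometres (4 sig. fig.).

ΔE = 13.60 × (1/2² − 1/4²) = 13.60 × 0.1875 = 2.550 eV.
λ = hc/ΔE = 1240 / 2.550 = 486.3 nm.
This line belongs to the Balmer series.

486.3 nm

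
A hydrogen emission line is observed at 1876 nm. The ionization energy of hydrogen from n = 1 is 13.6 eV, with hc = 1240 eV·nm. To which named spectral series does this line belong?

ΔE = 1240/1876 = 0.6610 eV.
This matches 13.6 × (1/3² − 1/4²), so n_f = 3: the Paschen series.

Paschen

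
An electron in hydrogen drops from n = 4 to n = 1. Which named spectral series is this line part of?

Lyman

The series is set by the lower level: n_f = 1 is the Lyman series.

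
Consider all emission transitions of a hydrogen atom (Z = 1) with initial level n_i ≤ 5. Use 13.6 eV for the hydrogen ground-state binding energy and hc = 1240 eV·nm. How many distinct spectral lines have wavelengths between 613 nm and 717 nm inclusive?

1

Enumerate all n_i → n_f pairs with 1 ≤ n_f < n_i ≤ 5 and compute λ = 1240 / [13.6·1·(1/n_f² − 1/n_i²)].
Lines falling in [613, 717] nm: 3→2 (656.5 nm).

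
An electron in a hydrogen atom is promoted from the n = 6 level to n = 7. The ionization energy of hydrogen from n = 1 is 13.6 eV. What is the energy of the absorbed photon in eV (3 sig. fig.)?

E_7 = −13.60/49 = −0.2776 eV and E_6 = −13.60/36 = −0.3778 eV.
The photon energy is |E_7 − E_6| = 0.100 eV.

0.100 eV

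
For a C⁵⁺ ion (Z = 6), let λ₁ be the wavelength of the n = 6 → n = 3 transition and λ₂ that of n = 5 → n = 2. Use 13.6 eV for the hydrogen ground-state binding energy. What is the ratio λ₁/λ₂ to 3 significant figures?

2.52

λ ∝ 1/ΔE ∝ 1/(1/n_f² − 1/n_i²), and the Z² and hc factors cancel in the ratio.
λ₁/λ₂ = (1/2² − 1/5²)/(1/3² − 1/6²) = 0.2100/0.08333 = 2.52.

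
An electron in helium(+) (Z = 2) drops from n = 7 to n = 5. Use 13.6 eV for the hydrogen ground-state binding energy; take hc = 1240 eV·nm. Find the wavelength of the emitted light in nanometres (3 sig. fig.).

For Z = 2 the level energies scale as Z², so the effective Rydberg energy is 13.6 × 4 = 54.40 eV.
ΔE = 54.40 × (1/5² − 1/7²) = 54.40 × 0.01959 = 1.066 eV.
λ = hc/ΔE = 1240 / 1.066 = 1160 nm.

1160 nm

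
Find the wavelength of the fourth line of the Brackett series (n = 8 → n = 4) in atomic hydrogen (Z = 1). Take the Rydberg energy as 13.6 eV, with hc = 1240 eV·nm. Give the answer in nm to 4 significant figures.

1945 nm

The Brackett series terminates on n_f = 4; the fourth line has n_i = 4+4 = 8.
ΔE = 13.60 × (1/4² − 1/8²) = 0.6375 eV.
λ = 1240 / 0.6375 = 1945 nm.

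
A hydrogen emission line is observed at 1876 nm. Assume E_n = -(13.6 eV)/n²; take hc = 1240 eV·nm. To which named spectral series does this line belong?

Paschen

ΔE = 1240/1876 = 0.6610 eV.
This matches 13.6 × (1/3² − 1/4²), so n_f = 3: the Paschen series.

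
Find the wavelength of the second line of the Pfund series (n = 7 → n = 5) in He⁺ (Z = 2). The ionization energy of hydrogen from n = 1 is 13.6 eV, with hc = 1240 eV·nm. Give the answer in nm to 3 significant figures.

1160 nm

The Pfund series terminates on n_f = 5; the second line has n_i = 5+2 = 7.
ΔE = 54.40 × (1/5² − 1/7²) = 1.066 eV.
λ = 1240 / 1.066 = 1160 nm.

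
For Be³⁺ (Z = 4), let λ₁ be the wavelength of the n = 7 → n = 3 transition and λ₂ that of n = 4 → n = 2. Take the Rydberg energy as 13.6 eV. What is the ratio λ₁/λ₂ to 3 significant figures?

λ ∝ 1/ΔE ∝ 1/(1/n_f² − 1/n_i²), and the Z² and hc factors cancel in the ratio.
λ₁/λ₂ = (1/2² − 1/4²)/(1/3² − 1/7²) = 0.1875/0.09070 = 2.07.

2.07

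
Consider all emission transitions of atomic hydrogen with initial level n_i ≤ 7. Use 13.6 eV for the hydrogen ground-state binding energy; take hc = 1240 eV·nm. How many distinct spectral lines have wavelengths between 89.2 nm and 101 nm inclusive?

Enumerate all n_i → n_f pairs with 1 ≤ n_f < n_i ≤ 7 and compute λ = 1240 / [13.6·1·(1/n_f² − 1/n_i²)].
Lines falling in [89.2, 101] nm: 7→1 (93.08 nm), 6→1 (93.78 nm), 5→1 (94.98 nm), 4→1 (97.25 nm).

4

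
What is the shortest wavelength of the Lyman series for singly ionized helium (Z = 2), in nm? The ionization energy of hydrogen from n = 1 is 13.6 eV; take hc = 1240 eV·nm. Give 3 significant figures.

The Lyman series has lower level n_f = 1; the series limit corresponds to n_i → ∞.
ΔE_max = 13.6 × 4 / 1² = 54.40 eV.
λ_min = 1240 / 54.40 = 22.8 nm.

22.8 nm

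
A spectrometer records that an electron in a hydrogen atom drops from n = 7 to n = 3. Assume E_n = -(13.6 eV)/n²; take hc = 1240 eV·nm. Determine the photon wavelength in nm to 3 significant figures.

ΔE = 13.60 × (1/3² − 1/7²) = 13.60 × 0.09070 = 1.234 eV.
λ = hc/ΔE = 1240 / 1.234 = 1010 nm.

1010 nm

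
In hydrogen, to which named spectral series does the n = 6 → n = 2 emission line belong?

Balmer

The series is set by the lower level: n_f = 2 is the Balmer series.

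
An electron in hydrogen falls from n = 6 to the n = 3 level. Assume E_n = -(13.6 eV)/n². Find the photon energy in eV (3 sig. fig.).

E_6 = −13.60/36 = −0.3778 eV and E_3 = −13.60/9 = −1.511 eV.
The photon energy is |E_6 − E_3| = 1.13 eV.

1.13 eV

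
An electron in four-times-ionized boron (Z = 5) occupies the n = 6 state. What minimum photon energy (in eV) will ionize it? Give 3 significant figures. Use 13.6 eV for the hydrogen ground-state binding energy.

E_n = −13.6 Z²/n² = −340.0/n² eV for Z = 5.
E_6 = −340.0/36 = −9.44 eV, so ionization (to E = 0) requires 9.44 eV.

9.44 eV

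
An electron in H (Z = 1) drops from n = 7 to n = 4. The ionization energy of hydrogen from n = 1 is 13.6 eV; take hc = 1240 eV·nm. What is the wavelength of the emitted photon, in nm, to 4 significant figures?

ΔE = 13.60 × (1/4² − 1/7²) = 13.60 × 0.04209 = 0.5724 eV.
λ = hc/ΔE = 1240 / 0.5724 = 2166 nm.
This line belongs to the Brackett series.

2166 nm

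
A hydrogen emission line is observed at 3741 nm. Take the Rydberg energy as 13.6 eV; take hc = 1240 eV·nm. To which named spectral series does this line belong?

ΔE = 1240/3741 = 0.3315 eV.
This matches 13.6 × (1/5² − 1/8²), so n_f = 5: the Pfund series.

Pfund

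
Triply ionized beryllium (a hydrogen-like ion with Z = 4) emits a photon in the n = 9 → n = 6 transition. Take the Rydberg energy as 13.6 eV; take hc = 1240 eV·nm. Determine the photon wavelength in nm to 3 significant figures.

For Z = 4 the level energies scale as Z², so the effective Rydberg energy is 13.6 × 16 = 217.6 eV.
ΔE = 217.6 × (1/6² − 1/9²) = 217.6 × 0.01543 = 3.358 eV.
λ = hc/ΔE = 1240 / 3.358 = 369 nm.

369 nm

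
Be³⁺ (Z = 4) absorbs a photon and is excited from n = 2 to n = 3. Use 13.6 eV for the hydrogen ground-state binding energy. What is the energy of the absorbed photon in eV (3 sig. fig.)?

The Bohr energies scale as Z², so for Z = 4: E_n = −217.6/n² eV.
E_3 = −217.6/9 = −24.18 eV and E_2 = −217.6/4 = −54.40 eV.
The photon energy is |E_3 − E_2| = 30.2 eV.

30.2 eV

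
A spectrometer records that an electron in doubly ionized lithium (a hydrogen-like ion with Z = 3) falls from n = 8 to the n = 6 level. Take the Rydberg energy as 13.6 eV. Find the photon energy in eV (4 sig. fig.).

The Bohr energies scale as Z², so for Z = 3: E_n = −122.4/n² eV.
E_8 = −122.4/64 = −1.913 eV and E_6 = −122.4/36 = −3.400 eV.
The photon energy is |E_8 − E_6| = 1.488 eV.

1.488 eV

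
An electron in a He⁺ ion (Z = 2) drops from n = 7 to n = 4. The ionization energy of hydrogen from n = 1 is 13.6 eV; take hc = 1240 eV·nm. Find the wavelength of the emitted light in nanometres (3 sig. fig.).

For Z = 2 the level energies scale as Z², so the effective Rydberg energy is 13.6 × 4 = 54.40 eV.
ΔE = 54.40 × (1/4² − 1/7²) = 54.40 × 0.04209 = 2.290 eV.
λ = hc/ΔE = 1240 / 2.290 = 542 nm.

542 nm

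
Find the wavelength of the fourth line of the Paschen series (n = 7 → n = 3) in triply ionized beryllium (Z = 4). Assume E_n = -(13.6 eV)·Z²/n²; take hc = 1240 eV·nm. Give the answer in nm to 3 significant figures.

The Paschen series terminates on n_f = 3; the fourth line has n_i = 3+4 = 7.
ΔE = 217.6 × (1/3² − 1/7²) = 19.74 eV.
λ = 1240 / 19.74 = 62.8 nm.

62.8 nm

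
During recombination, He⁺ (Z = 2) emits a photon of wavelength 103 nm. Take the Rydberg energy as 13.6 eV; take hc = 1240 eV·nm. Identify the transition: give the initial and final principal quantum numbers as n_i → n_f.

The photon energy is ΔE = hc/λ = 1240 / 103 = 12.04 eV.
With Z = 2, ΔE = 54.40 × (1/n_f² − 1/n_i²), so 1/n_f² − 1/n_i² = 0.2213.
Trying n_f = 2 gives 1/n_i² = 0.02870, i.e. n_i ≈ 6; this pair matches.

n_i = 6, n_f = 2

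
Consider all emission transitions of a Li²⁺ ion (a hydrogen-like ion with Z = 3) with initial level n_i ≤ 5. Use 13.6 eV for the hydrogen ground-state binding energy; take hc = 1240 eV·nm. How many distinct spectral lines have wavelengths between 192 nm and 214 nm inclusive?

Enumerate all n_i → n_f pairs with 1 ≤ n_f < n_i ≤ 5 and compute λ = 1240 / [13.6·9·(1/n_f² − 1/n_i²)].
Lines falling in [192, 214] nm: 4→3 (208.4 nm).

1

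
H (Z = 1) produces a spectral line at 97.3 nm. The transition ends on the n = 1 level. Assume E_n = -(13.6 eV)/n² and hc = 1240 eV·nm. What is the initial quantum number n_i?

n_i = 4

The photon energy is ΔE = hc/λ = 1240 / 97.3 = 12.74 eV.
With Z = 1, ΔE = 13.60 × (1/n_f² − 1/n_i²), so 1/n_f² − 1/n_i² = 0.9371.
With n_f = 1: 1/n_i² = 1/1 − 0.9371 = 0.06293, so n_i ≈ 3.99.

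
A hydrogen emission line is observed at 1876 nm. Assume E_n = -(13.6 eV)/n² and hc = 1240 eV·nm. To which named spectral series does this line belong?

Paschen

ΔE = 1240/1876 = 0.6610 eV.
This matches 13.6 × (1/3² − 1/4²), so n_f = 3: the Paschen series.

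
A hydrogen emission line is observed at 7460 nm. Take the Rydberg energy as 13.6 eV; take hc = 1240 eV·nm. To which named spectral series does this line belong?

ΔE = 1240/7460 = 0.1662 eV.
This matches 13.6 × (1/5² − 1/6²), so n_f = 5: the Pfund series.

Pfund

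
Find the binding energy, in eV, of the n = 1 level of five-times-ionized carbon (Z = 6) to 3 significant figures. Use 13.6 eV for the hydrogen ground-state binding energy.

E_n = −13.6 Z²/n² = −489.6/n² eV for Z = 6.
E_1 = −489.6/1 = −490 eV, so ionization (to E = 0) requires 490 eV.

490 eV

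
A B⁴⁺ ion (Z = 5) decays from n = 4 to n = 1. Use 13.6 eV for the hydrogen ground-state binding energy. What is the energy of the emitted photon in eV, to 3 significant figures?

319 eV

The Bohr energies scale as Z², so for Z = 5: E_n = −340.0/n² eV.
E_4 = −340.0/16 = −21.25 eV and E_1 = −340.0/1 = −340.0 eV.
The photon energy is |E_4 − E_1| = 319 eV.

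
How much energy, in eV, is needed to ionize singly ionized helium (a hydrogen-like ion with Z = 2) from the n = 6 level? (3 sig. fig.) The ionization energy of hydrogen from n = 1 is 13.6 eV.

E_n = −13.6 Z²/n² = −54.40/n² eV for Z = 2.
E_6 = −54.40/36 = −1.51 eV, so ionization (to E = 0) requires 1.51 eV.

1.51 eV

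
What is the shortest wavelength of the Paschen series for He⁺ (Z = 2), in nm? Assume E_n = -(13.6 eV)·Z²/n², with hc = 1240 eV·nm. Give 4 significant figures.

205.1 nm

The Paschen series has lower level n_f = 3; the series limit corresponds to n_i → ∞.
ΔE_max = 13.6 × 4 / 3² = 6.044 eV.
λ_min = 1240 / 6.044 = 205.1 nm.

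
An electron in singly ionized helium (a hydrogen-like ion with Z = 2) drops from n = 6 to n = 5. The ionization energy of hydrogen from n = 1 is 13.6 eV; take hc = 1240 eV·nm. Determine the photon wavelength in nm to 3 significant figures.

1860 nm

For Z = 2 the level energies scale as Z², so the effective Rydberg energy is 13.6 × 4 = 54.40 eV.
ΔE = 54.40 × (1/5² − 1/6²) = 54.40 × 0.01222 = 0.6649 eV.
λ = hc/ΔE = 1240 / 0.6649 = 1860 nm.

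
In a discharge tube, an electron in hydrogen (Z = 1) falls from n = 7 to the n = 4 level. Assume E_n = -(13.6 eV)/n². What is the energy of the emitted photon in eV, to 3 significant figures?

E_7 = −13.60/49 = −0.2776 eV and E_4 = −13.60/16 = −0.8500 eV.
The photon energy is |E_7 − E_4| = 0.572 eV.

0.572 eV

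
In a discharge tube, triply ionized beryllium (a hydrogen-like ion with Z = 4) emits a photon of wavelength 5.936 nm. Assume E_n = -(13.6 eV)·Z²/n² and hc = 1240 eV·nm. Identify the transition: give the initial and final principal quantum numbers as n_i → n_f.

The photon energy is ΔE = hc/λ = 1240 / 5.936 = 208.9 eV.
With Z = 4, ΔE = 217.6 × (1/n_f² − 1/n_i²), so 1/n_f² − 1/n_i² = 0.9600.
Trying n_f = 1 gives 1/n_i² = 0.04001, i.e. n_i ≈ 5; this pair matches.

n_i = 5, n_f = 1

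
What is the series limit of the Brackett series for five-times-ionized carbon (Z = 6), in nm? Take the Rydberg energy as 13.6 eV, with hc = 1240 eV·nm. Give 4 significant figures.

The Brackett series has lower level n_f = 4; the series limit corresponds to n_i → ∞.
ΔE_max = 13.6 × 36 / 4² = 30.60 eV.
λ_min = 1240 / 30.60 = 40.52 nm.

40.52 nm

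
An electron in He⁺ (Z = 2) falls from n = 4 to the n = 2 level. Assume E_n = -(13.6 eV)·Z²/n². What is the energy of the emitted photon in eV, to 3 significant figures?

10.2 eV

The Bohr energies scale as Z², so for Z = 2: E_n = −54.40/n² eV.
E_4 = −54.40/16 = −3.400 eV and E_2 = −54.40/4 = −13.60 eV.
The photon energy is |E_4 − E_2| = 10.2 eV.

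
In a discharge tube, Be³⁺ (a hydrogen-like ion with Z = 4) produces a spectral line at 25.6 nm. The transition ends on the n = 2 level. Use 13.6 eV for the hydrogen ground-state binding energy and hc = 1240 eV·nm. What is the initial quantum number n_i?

The photon energy is ΔE = hc/λ = 1240 / 25.6 = 48.44 eV.
With Z = 4, ΔE = 217.6 × (1/n_f² − 1/n_i²), so 1/n_f² − 1/n_i² = 0.2226.
With n_f = 2: 1/n_i² = 1/4 − 0.2226 = 0.02740, so n_i ≈ 6.04.

n_i = 6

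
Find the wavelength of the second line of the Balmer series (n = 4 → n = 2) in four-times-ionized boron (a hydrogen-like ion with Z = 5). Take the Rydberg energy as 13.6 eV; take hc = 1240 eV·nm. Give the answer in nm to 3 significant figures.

19.5 nm

The Balmer series terminates on n_f = 2; the second line has n_i = 2+2 = 4.
ΔE = 340.0 × (1/2² − 1/4²) = 63.75 eV.
λ = 1240 / 63.75 = 19.5 nm.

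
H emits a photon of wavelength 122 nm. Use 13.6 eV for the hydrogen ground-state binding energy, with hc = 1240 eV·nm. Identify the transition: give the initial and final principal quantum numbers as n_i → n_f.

The photon energy is ΔE = hc/λ = 1240 / 122 = 10.16 eV.
With Z = 1, ΔE = 13.60 × (1/n_f² − 1/n_i²), so 1/n_f² − 1/n_i² = 0.7473.
Trying n_f = 1 gives 1/n_i² = 0.2527, i.e. n_i ≈ 2; this pair matches.

n_i = 2, n_f = 1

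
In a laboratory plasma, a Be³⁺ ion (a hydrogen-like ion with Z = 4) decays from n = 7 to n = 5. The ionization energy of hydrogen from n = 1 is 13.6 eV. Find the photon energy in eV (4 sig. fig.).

The Bohr energies scale as Z², so for Z = 4: E_n = −217.6/n² eV.
E_7 = −217.6/49 = −4.441 eV and E_5 = −217.6/25 = −8.704 eV.
The photon energy is |E_7 − E_5| = 4.263 eV.

4.263 eV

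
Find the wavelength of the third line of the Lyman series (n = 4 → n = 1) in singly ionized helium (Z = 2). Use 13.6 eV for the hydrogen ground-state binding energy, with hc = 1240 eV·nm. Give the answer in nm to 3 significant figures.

24.3 nm

The Lyman series terminates on n_f = 1; the third line has n_i = 1+3 = 4.
ΔE = 54.40 × (1/1² − 1/4²) = 51.00 eV.
λ = 1240 / 51.00 = 24.3 nm.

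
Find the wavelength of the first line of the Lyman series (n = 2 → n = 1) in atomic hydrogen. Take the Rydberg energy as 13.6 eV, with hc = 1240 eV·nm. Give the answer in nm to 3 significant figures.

122 nm

The Lyman series terminates on n_f = 1; the first line has n_i = 1+1 = 2.
ΔE = 13.60 × (1/1² − 1/2²) = 10.20 eV.
λ = 1240 / 10.20 = 122 nm.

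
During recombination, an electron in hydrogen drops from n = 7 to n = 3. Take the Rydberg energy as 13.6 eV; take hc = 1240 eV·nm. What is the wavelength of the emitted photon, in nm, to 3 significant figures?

1010 nm

ΔE = 13.60 × (1/3² − 1/7²) = 13.60 × 0.09070 = 1.234 eV.
λ = hc/ΔE = 1240 / 1.234 = 1010 nm.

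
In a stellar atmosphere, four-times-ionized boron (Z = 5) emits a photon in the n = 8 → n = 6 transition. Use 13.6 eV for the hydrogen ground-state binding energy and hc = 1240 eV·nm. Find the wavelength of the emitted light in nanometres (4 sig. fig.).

300.1 nm

For Z = 5 the level energies scale as Z², so the effective Rydberg energy is 13.6 × 25 = 340.0 eV.
ΔE = 340.0 × (1/6² − 1/8²) = 340.0 × 0.01215 = 4.132 eV.
λ = hc/ΔE = 1240 / 4.132 = 300.1 nm.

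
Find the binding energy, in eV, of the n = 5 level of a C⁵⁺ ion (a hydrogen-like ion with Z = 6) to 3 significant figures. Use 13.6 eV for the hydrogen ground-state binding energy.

19.6 eV

E_n = −13.6 Z²/n² = −489.6/n² eV for Z = 6.
E_5 = −489.6/25 = −19.6 eV, so ionization (to E = 0) requires 19.6 eV.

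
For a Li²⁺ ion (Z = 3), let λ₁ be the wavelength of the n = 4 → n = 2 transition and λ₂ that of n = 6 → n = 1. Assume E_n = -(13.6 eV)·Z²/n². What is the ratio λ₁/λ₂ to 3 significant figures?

5.19

λ ∝ 1/ΔE ∝ 1/(1/n_f² − 1/n_i²), and the Z² and hc factors cancel in the ratio.
λ₁/λ₂ = (1/1² − 1/6²)/(1/2² − 1/4²) = 0.9722/0.1875 = 5.19.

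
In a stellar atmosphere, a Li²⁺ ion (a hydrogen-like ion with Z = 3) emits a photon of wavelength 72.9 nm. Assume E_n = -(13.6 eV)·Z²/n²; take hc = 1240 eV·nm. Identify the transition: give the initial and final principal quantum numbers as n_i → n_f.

The photon energy is ΔE = hc/λ = 1240 / 72.9 = 17.01 eV.
With Z = 3, ΔE = 122.4 × (1/n_f² − 1/n_i²), so 1/n_f² − 1/n_i² = 0.1390.
Trying n_f = 2 gives 1/n_i² = 0.1110, i.e. n_i ≈ 3; this pair matches.

n_i = 3, n_f = 2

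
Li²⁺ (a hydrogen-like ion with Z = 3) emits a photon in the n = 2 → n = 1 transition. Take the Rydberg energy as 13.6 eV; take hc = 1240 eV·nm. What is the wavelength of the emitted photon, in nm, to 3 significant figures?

For Z = 3 the level energies scale as Z², so the effective Rydberg energy is 13.6 × 9 = 122.4 eV.
ΔE = 122.4 × (1/1² − 1/2²) = 122.4 × 0.7500 = 91.80 eV.
λ = hc/ΔE = 1240 / 91.80 = 13.5 nm.

13.5 nm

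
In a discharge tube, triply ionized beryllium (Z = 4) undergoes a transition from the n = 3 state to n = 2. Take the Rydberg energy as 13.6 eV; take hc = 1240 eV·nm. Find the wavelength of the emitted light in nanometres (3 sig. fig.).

41.0 nm

For Z = 4 the level energies scale as Z², so the effective Rydberg energy is 13.6 × 16 = 217.6 eV.
ΔE = 217.6 × (1/2² − 1/3²) = 217.6 × 0.1389 = 30.22 eV.
λ = hc/ΔE = 1240 / 30.22 = 41.0 nm.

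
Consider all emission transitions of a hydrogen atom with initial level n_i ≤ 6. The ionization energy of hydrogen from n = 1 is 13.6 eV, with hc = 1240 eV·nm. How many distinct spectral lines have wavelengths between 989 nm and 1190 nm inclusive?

Enumerate all n_i → n_f pairs with 1 ≤ n_f < n_i ≤ 6 and compute λ = 1240 / [13.6·1·(1/n_f² − 1/n_i²)].
Lines falling in [989, 1190] nm: 6→3 (1094 nm).

1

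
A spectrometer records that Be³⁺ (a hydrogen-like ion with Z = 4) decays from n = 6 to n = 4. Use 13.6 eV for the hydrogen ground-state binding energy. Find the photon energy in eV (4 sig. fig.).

7.556 eV

The Bohr energies scale as Z², so for Z = 4: E_n = −217.6/n² eV.
E_6 = −217.6/36 = −6.044 eV and E_4 = −217.6/16 = −13.60 eV.
The photon energy is |E_6 − E_4| = 7.556 eV.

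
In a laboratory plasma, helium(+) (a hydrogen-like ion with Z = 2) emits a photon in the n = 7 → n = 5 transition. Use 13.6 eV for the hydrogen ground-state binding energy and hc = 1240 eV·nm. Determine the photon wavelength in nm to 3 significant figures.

1160 nm

For Z = 2 the level energies scale as Z², so the effective Rydberg energy is 13.6 × 4 = 54.40 eV.
ΔE = 54.40 × (1/5² − 1/7²) = 54.40 × 0.01959 = 1.066 eV.
λ = hc/ΔE = 1240 / 1.066 = 1160 nm.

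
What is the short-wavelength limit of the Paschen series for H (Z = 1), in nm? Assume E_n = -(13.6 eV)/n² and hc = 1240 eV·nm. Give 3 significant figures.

821 nm

The Paschen series has lower level n_f = 3; the series limit corresponds to n_i → ∞.
ΔE_max = 13.6 × 1 / 3² = 1.511 eV.
λ_min = 1240 / 1.511 = 821 nm.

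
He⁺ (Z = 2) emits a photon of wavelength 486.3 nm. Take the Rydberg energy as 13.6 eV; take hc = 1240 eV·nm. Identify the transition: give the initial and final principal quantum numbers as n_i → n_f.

The photon energy is ΔE = hc/λ = 1240 / 486.3 = 2.550 eV.
With Z = 2, ΔE = 54.40 × (1/n_f² − 1/n_i²), so 1/n_f² − 1/n_i² = 0.04687.
Trying n_f = 4 gives 1/n_i² = 0.01563, i.e. n_i ≈ 8; this pair matches.

n_i = 8, n_f = 4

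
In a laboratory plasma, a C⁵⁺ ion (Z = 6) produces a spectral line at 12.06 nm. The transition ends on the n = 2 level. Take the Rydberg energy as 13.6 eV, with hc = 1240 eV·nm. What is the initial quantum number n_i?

n_i = 5

The photon energy is ΔE = hc/λ = 1240 / 12.06 = 102.8 eV.
With Z = 6, ΔE = 489.6 × (1/n_f² − 1/n_i²), so 1/n_f² − 1/n_i² = 0.2100.
With n_f = 2: 1/n_i² = 1/4 − 0.2100 = 0.03999, so n_i ≈ 5.00.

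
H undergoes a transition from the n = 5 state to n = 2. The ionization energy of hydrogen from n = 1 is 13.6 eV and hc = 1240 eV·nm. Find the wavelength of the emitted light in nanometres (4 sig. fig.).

434.2 nm

ΔE = 13.60 × (1/2² − 1/5²) = 13.60 × 0.2100 = 2.856 eV.
λ = hc/ΔE = 1240 / 2.856 = 434.2 nm.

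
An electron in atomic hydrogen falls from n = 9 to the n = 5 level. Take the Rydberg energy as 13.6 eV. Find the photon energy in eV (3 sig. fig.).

E_9 = −13.60/81 = −0.1679 eV and E_5 = −13.60/25 = −0.5440 eV.
The photon energy is |E_9 − E_5| = 0.376 eV.

0.376 eV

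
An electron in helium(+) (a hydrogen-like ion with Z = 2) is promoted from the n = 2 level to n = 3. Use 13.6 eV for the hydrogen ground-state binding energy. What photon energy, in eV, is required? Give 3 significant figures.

The Bohr energies scale as Z², so for Z = 2: E_n = −54.40/n² eV.
E_3 = −54.40/9 = −6.044 eV and E_2 = −54.40/4 = −13.60 eV.
The photon energy is |E_3 − E_2| = 7.56 eV.

7.56 eV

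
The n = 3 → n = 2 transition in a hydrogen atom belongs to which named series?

The series is set by the lower level: n_f = 2 is the Balmer series.

Balmer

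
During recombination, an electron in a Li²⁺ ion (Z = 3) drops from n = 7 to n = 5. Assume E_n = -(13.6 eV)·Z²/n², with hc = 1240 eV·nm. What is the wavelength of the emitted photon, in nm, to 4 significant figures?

For Z = 3 the level energies scale as Z², so the effective Rydberg energy is 13.6 × 9 = 122.4 eV.
ΔE = 122.4 × (1/5² − 1/7²) = 122.4 × 0.01959 = 2.398 eV.
λ = hc/ΔE = 1240 / 2.398 = 517.1 nm.

517.1 nm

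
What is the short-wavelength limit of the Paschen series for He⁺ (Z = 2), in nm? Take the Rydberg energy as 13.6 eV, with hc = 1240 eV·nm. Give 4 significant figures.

The Paschen series has lower level n_f = 3; the series limit corresponds to n_i → ∞.
ΔE_max = 13.6 × 4 / 3² = 6.044 eV.
λ_min = 1240 / 6.044 = 205.1 nm.

205.1 nm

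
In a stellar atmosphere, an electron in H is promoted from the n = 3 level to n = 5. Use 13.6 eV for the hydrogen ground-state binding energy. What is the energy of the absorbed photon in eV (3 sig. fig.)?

0.967 eV

E_5 = −13.60/25 = −0.5440 eV and E_3 = −13.60/9 = −1.511 eV.
The photon energy is |E_5 − E_3| = 0.967 eV.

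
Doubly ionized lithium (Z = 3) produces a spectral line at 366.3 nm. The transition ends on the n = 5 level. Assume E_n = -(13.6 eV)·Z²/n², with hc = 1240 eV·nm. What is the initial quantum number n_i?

The photon energy is ΔE = hc/λ = 1240 / 366.3 = 3.385 eV.
With Z = 3, ΔE = 122.4 × (1/n_f² − 1/n_i²), so 1/n_f² − 1/n_i² = 0.02766.
With n_f = 5: 1/n_i² = 1/25 − 0.02766 = 0.01234, so n_i ≈ 9.00.

n_i = 9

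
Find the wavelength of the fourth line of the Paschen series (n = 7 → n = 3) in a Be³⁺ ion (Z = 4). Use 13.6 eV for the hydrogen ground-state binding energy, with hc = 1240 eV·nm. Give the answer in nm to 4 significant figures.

62.83 nm

The Paschen series terminates on n_f = 3; the fourth line has n_i = 3+4 = 7.
ΔE = 217.6 × (1/3² − 1/7²) = 19.74 eV.
λ = 1240 / 19.74 = 62.83 nm.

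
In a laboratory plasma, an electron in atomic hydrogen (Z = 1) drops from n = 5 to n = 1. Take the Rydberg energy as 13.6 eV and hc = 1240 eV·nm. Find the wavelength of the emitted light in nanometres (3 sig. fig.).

95.0 nm

ΔE = 13.60 × (1/1² − 1/5²) = 13.60 × 0.9600 = 13.06 eV.
λ = hc/ΔE = 1240 / 13.06 = 95.0 nm.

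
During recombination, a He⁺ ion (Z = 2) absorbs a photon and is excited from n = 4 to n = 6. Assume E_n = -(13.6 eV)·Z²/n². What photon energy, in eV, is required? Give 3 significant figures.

The Bohr energies scale as Z², so for Z = 2: E_n = −54.40/n² eV.
E_6 = −54.40/36 = −1.511 eV and E_4 = −54.40/16 = −3.400 eV.
The photon energy is |E_6 − E_4| = 1.89 eV.

1.89 eV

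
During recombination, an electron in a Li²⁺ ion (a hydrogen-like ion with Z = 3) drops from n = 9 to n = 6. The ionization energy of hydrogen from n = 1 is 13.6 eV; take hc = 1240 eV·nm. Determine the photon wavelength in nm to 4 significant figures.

656.5 nm

For Z = 3 the level energies scale as Z², so the effective Rydberg energy is 13.6 × 9 = 122.4 eV.
ΔE = 122.4 × (1/6² − 1/9²) = 122.4 × 0.01543 = 1.889 eV.
λ = hc/ΔE = 1240 / 1.889 = 656.5 nm.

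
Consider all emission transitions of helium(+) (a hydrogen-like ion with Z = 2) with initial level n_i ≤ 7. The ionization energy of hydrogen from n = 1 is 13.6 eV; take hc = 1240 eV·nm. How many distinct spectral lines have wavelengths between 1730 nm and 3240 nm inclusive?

Enumerate all n_i → n_f pairs with 1 ≤ n_f < n_i ≤ 7 and compute λ = 1240 / [13.6·4·(1/n_f² − 1/n_i²)].
Lines falling in [1730, 3240] nm: 6→5 (1865 nm), 7→6 (3093 nm).

2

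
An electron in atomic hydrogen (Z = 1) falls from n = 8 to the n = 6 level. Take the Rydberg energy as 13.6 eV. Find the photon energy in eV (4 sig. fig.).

E_8 = −13.60/64 = −0.2125 eV and E_6 = −13.60/36 = −0.3778 eV.
The photon energy is |E_8 − E_6| = 0.1653 eV.

0.1653 eV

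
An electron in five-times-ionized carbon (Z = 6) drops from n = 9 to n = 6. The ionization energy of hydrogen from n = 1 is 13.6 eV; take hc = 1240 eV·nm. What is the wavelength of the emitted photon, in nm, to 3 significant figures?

For Z = 6 the level energies scale as Z², so the effective Rydberg energy is 13.6 × 36 = 489.6 eV.
ΔE = 489.6 × (1/6² − 1/9²) = 489.6 × 0.01543 = 7.556 eV.
λ = hc/ΔE = 1240 / 7.556 = 164 nm.

164 nm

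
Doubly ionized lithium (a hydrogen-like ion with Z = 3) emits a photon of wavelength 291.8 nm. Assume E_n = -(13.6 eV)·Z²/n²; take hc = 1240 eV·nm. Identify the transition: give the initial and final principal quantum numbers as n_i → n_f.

The photon energy is ΔE = hc/λ = 1240 / 291.8 = 4.249 eV.
With Z = 3, ΔE = 122.4 × (1/n_f² − 1/n_i²), so 1/n_f² − 1/n_i² = 0.03472.
Trying n_f = 4 gives 1/n_i² = 0.02778, i.e. n_i ≈ 6; this pair matches.

n_i = 6, n_f = 4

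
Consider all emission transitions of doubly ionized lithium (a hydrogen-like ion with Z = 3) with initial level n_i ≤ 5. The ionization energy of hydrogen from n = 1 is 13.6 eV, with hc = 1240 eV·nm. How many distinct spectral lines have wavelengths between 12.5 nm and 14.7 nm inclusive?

1

Enumerate all n_i → n_f pairs with 1 ≤ n_f < n_i ≤ 5 and compute λ = 1240 / [13.6·9·(1/n_f² − 1/n_i²)].
Lines falling in [12.5, 14.7] nm: 2→1 (13.51 nm).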